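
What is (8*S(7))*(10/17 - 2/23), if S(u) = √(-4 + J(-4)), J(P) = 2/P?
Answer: 2352*I*√2/391 ≈ 8.507*I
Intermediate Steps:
S(u) = 3*I*√2/2 (S(u) = √(-4 + 2/(-4)) = √(-4 + 2*(-¼)) = √(-4 - ½) = √(-9/2) = 3*I*√2/2)
(8*S(7))*(10/17 - 2/23) = (8*(3*I*√2/2))*(10/17 - 2/23) = (12*I*√2)*(10*(1/17) - 2*1/23) = (12*I*√2)*(10/17 - 2/23) = (12*I*√2)*(196/391) = 2352*I*√2/391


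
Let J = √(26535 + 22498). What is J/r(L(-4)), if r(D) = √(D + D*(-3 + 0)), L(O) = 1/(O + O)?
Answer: 2*√49033 ≈ 442.87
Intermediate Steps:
L(O) = 1/(2*O)
r(D) = √2*√(-D) (r(D) = √(D + D*(-3)) = √(D - 3*D) = √(-2*D) = √2*√(-D))
J = √49033 ≈ 221.43
J/r(L(-4)) = √49033/((√2*√(-1/(2*(-4))))) = √49033/((√2*√(-(-1)/(2*4)))) = √49033/((√2*√(-1*(-⅛)))) = √49033/((√2*√(⅛))) = √49033/((√2*(√2/4))) = √49033/(½) = √49033*2 = 2*√49033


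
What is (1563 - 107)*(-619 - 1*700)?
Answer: -1920464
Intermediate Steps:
(1563 - 107)*(-619 - 1*700) = 1456*(-619 - 700) = 1456*(-1319) = -1920464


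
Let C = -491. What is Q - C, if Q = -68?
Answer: 423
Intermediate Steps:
Q - C = -68 - 1*(-491) = -68 + 491 = 423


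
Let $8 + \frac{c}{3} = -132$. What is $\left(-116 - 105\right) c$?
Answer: $92820$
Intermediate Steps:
$c = -420$ ($c = -24 + 3 \left(-132\right) = -24 - 396 = -420$)
$\left(-116 - 105\right) c = \left(-116 - 105\right) \left(-420\right) = \left(-221\right) \left(-420\right) = 92820$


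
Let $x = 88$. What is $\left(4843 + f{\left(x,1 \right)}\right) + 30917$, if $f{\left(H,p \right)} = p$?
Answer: $35761$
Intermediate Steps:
$\left(4843 + f{\left(x,1 \right)}\right) + 30917 = \left(4843 + 1\right) + 30917 = 4844 + 30917 = 35761$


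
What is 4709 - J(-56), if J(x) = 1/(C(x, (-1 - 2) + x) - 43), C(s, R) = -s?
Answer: 61216/13 ≈ 4708.9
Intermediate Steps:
J(x) = 1/(-43 - x) (J(x) = 1/(-x - 43) = 1/(-43 - x))
4709 - J(-56) = 4709 - (-1)/(43 - 56) = 4709 - (-1)/(-13) = 4709 - (-1)*(-1)/13 = 4709 - 1*1/13 = 4709 - 1/13 = 61216/13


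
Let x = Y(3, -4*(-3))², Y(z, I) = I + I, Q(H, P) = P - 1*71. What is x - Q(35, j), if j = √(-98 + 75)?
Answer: 647 - I*√23 ≈ 647.0 - 4.7958*I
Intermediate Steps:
j = I*√23 (j = √(-23) = I*√23 ≈ 4.7958*I)
Q(H, P) = -71 + P (Q(H, P) = P - 71 = -71 + P)
Y(z, I) = 2*I
x = 576 (x = (2*(-4*(-3)))² = (2*12)² = 24² = 576)
x - Q(35, j) = 576 - (-71 + I*√23) = 576 + (71 - I*√23) = 647 - I*√23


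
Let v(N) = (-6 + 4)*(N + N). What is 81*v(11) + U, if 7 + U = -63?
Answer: -3634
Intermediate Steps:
U = -70 (U = -7 - 63 = -70)
v(N) = -4*N
81*v(11) + U = 81*(-4*11) - 70 = 81*(-44) - 70 = -3564 - 70 = -3634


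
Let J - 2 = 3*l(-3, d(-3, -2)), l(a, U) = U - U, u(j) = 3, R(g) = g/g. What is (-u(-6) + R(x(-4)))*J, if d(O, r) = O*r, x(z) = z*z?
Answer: -4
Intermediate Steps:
x(z) = z**2
R(g) = 1
l(a, U) = 0
J = 2 (J = 2 + 3*0 = 2 + 0 = 2)
(-u(-6) + R(x(-4)))*J = (-1*3 + 1)*2 = (-3 + 1)*2 = -2*2 = -4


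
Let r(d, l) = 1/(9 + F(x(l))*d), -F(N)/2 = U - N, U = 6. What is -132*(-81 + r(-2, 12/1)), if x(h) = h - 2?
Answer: 74976/7 ≈ 10711.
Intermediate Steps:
x(h) = -2 + h
F(N) = -12 + 2*N (F(N) = -2*(6 - N) = -12 + 2*N)
r(d, l) = 1/(9 + d*(-16 + 2*l)) (r(d, l) = 1/(9 + (-12 + 2*(-2 + l))*d) = 1/(9 + (-12 + (-4 + 2*l))*d) = 1/(9 + (-16 + 2*l)*d) = 1/(9 + d*(-16 + 2*l)))
-132*(-81 + r(-2, 12/1)) = -132*(-81 + 1/(9 + 2*(-2)*(-8 + 12/1))) = -132*(-81 + 1/(9 + 2*(-2)*(-8 + 12*1))) = -132*(-81 + 1/(9 + 2*(-2)*(-8 + 12))) = -132*(-81 + 1/(9 + 2*(-2)*4)) = -132*(-81 + 1/(9 - 16)) = -132*(-81 + 1/(-7)) = -132*(-81 - ⅐) = -132*(-568/7) = 74976/7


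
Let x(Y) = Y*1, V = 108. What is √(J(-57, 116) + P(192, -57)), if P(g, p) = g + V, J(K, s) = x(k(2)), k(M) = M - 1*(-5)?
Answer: √307 ≈ 17.521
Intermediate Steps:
k(M) = 5 + M (k(M) = M + 5 = 5 + M)
x(Y) = Y
J(K, s) = 7 (J(K, s) = 5 + 2 = 7)
P(g, p) = 108 + g (P(g, p) = g + 108 = 108 + g)
√(J(-57, 116) + P(192, -57)) = √(7 + (108 + 192)) = √(7 + 300) = √307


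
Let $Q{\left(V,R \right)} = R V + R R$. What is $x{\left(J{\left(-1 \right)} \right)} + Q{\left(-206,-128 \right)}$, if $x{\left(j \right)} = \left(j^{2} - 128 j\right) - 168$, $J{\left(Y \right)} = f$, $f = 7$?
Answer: $41737$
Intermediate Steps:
$Q{\left(V,R \right)} = R^{2} + R V$ ($Q{\left(V,R \right)} = R V + R^{2} = R^{2} + R V$)
$J{\left(Y \right)} = 7$
$x{\left(j \right)} = -168 + j^{2} - 128 j$
$x{\left(J{\left(-1 \right)} \right)} + Q{\left(-206,-128 \right)} = \left(-168 + 7^{2} - 896\right) - 128 \left(-128 - 206\right) = \left(-168 + 49 - 896\right) - -42752 = -1015 + 42752 = 41737$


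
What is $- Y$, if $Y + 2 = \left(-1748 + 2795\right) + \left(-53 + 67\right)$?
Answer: $-1059$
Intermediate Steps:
$Y = 1059$ ($Y = -2 + \left(\left(-1748 + 2795\right) + \left(-53 + 67\right)\right) = -2 + \left(1047 + 14\right) = -2 + 1061 = 1059$)
$- Y = \left(-1\right) 1059 = -1059$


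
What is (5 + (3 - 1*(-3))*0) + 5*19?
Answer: 100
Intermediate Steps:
(5 + (3 - 1*(-3))*0) + 5*19 = (5 + (3 + 3)*0) + 95 = (5 + 6*0) + 95 = (5 + 0) + 95 = 5 + 95 = 100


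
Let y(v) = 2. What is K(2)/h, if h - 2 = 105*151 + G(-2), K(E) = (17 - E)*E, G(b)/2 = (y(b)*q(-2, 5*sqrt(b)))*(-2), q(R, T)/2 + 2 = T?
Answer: 158890/84157707 + 800*I*sqrt(2)/84157707 ≈ 0.001888 + 1.3443e-5*I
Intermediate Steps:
q(R, T) = -4 + 2*T
G(b) = 32 - 80*sqrt(b) (G(b) = 2*((2*(-4 + 2*(5*sqrt(b))))*(-2)) = 2*((2*(-4 + 10*sqrt(b)))*(-2)) = 2*((-8 + 20*sqrt(b))*(-2)) = 2*(16 - 40*sqrt(b)) = 32 - 80*sqrt(b))
K(E) = E*(17 - E)
h = 15889 - 80*I*sqrt(2) (h = 2 + (105*151 + (32 - 80*I*sqrt(2))) = 2 + (15855 + (32 - 80*I*sqrt(2))) = 2 + (15887 - 80*I*sqrt(2)) = 15889 - 80*I*sqrt(2) ≈ 15889.0 - 113.14*I)
K(2)/h = (2*(17 - 1*2))/(15889 - 80*I*sqrt(2)) = (2*(17 - 2))/(15889 - 80*I*sqrt(2)) = (2*15)/(15889 - 80*I*sqrt(2)) = 30/(15889 - 80*I*sqrt(2))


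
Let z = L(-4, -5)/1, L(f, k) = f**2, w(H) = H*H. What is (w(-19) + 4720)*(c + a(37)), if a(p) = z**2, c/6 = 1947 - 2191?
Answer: -6137848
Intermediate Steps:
w(H) = H**2
c = -1464 (c = 6*(1947 - 2191) = 6*(-244) = -1464)
z = 16 (z = (-4)**2/1 = 16*1 = 16)
a(p) = 256 (a(p) = 16**2 = 256)
(w(-19) + 4720)*(c + a(37)) = ((-19)**2 + 4720)*(-1464 + 256) = (361 + 4720)*(-1208) = 5081*(-1208) = -6137848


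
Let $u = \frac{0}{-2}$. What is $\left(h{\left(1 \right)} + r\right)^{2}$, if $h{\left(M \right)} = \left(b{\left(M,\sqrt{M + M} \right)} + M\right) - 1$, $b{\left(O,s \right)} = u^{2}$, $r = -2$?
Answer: $4$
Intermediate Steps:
$u = 0$ ($u = 0 \left(- \frac{1}{2}\right) = 0$)
$b{\left(O,s \right)} = 0$ ($b{\left(O,s \right)} = 0^{2} = 0$)
$h{\left(M \right)} = -1 + M$ ($h{\left(M \right)} = \left(0 + M\right) - 1 = M - 1 = -1 + M$)
$\left(h{\left(1 \right)} + r\right)^{2} = \left(\left(-1 + 1\right) - 2\right)^{2} = \left(0 - 2\right)^{2} = \left(-2\right)^{2} = 4$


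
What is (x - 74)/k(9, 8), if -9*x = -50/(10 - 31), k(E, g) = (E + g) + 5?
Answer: -638/189 ≈ -3.3757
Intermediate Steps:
k(E, g) = 5 + E + g
x = -50/189 (x = -(-50)/(9*(10 - 31)) = -(-50)/(9*(-21)) = -(-50)*(-1)/(9*21) = -1/9*50/21 = -50/189 ≈ -0.26455)
(x - 74)/k(9, 8) = (-50/189 - 74)/(5 + 9 + 8) = -14036/189/22 = (1/22)*(-14036/189) = -638/189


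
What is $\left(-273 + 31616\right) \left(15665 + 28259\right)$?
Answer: $1376709932$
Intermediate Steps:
$\left(-273 + 31616\right) \left(15665 + 28259\right) = 31343 \cdot 43924 = 1376709932$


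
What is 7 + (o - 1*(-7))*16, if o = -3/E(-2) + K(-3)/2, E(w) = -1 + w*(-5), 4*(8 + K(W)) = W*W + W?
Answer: 185/3 ≈ 61.667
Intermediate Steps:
K(W) = -8 + W/4 + W**2/4 (K(W) = -8 + (W*W + W)/4 = -8 + (W**2 + W)/4 = -8 + (W + W**2)/4 = -8 + (W/4 + W**2/4) = -8 + W/4 + W**2/4)
E(w) = -1 - 5*w
o = -43/12 (o = -3/(-1 - 5*(-2)) + (-8 + (1/4)*(-3) + (1/4)*(-3)**2)/2 = -3/(-1 + 10) + (-8 - 3/4 + (1/4)*9)*(1/2) = -3/9 + (-8 - 3/4 + 9/4)*(1/2) = -3*1/9 - 13/2*1/2 = -1/3 - 13/4 = -43/12 ≈ -3.5833)
7 + (o - 1*(-7))*16 = 7 + (-43/12 - 1*(-7))*16 = 7 + (-43/12 + 7)*16 = 7 + (41/12)*16 = 7 + 164/3 = 185/3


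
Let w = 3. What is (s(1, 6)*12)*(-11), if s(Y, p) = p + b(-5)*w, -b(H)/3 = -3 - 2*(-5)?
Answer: 7524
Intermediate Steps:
b(H) = -21 (b(H) = -3*(-3 - 2*(-5)) = -3*(-3 + 10) = -3*7 = -21)
s(Y, p) = -63 + p (s(Y, p) = p - 21*3 = p - 63 = -63 + p)
(s(1, 6)*12)*(-11) = ((-63 + 6)*12)*(-11) = -57*12*(-11) = -684*(-11) = 7524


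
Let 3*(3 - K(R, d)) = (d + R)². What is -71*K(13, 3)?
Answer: 17537/3 ≈ 5845.7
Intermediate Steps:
K(R, d) = 3 - (R + d)²/3 (K(R, d) = 3 - (d + R)²/3 = 3 - (R + d)²/3)
-71*K(13, 3) = -71*(3 - (13 + 3)²/3) = -71*(3 - ⅓*16²) = -71*(3 - ⅓*256) = -71*(3 - 256/3) = -71*(-247/3) = 17537/3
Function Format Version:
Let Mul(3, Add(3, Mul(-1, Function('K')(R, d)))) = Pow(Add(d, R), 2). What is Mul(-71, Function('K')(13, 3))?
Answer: Rational(17537, 3) ≈ 5845.7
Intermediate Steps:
Function('K')(R, d) = Add(3, Mul(Rational(-1, 3), Pow(Add(R, d), 2))) (Function('K')(R, d) = Add(3, Mul(Rational(-1, 3), Pow(Add(d, R), 2))) = Add(3, Mul(Rational(-1, 3), Pow(Add(R, d), 2))))
Mul(-71, Function('K')(13, 3)) = Mul(-71, Add(3, Mul(Rational(-1, 3), Pow(Add(13, 3), 2)))) = Mul(-71, Add(3, Mul(Rational(-1, 3), Pow(16, 2)))) = Mul(-71, Add(3, Mul(Rational(-1, 3), 256))) = Mul(-71, Add(3, Rational(-256, 3))) = Mul(-71, Rational(-247, 3)) = Rational(17537, 3)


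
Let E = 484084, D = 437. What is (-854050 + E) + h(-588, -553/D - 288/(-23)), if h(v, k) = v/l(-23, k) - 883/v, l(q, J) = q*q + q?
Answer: -55037571497/148764 ≈ -3.6997e+5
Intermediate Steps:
l(q, J) = q + q² (l(q, J) = q² + q = q + q²)
h(v, k) = -883/v + v/506 (h(v, k) = v/((-23*(1 - 23))) - 883/v = v/((-23*(-22))) - 883/v = v/506 - 883/v = -883/v + v/506)
(-854050 + E) + h(-588, -553/D - 288/(-23)) = (-854050 + 484084) + (-883/(-588) + (1/506)*(-588)) = -369966 + (-883*(-1/588) - 294/253) = -369966 + (883/588 - 294/253) = -369966 + 50527/148764 = -55037571497/148764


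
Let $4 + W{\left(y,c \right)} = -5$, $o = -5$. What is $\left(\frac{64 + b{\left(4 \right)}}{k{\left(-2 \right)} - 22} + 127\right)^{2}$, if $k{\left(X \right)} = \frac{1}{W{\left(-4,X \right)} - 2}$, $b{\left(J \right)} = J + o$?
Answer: $\frac{11235904}{729} \approx 15413.0$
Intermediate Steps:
$W{\left(y,c \right)} = -9$ ($W{\left(y,c \right)} = -4 - 5 = -9$)
$b{\left(J \right)} = -5 + J$ ($b{\left(J \right)} = J - 5 = -5 + J$)
$k{\left(X \right)} = - \frac{1}{11}$ ($k{\left(X \right)} = \frac{1}{-9 - 2} = \frac{1}{-11} = - \frac{1}{11}$)
$\left(\frac{64 + b{\left(4 \right)}}{k{\left(-2 \right)} - 22} + 127\right)^{2} = \left(\frac{64 + \left(-5 + 4\right)}{- \frac{1}{11} - 22} + 127\right)^{2} = \left(\frac{64 - 1}{- \frac{243}{11}} + 127\right)^{2} = \left(63 \left(- \frac{11}{243}\right) + 127\right)^{2} = \left(- \frac{77}{27} + 127\right)^{2} = \left(\frac{3352}{27}\right)^{2} = \frac{11235904}{729}$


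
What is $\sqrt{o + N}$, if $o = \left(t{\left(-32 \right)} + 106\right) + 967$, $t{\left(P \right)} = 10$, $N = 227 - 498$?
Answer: $2 \sqrt{203} \approx 28.496$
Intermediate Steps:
$N = -271$ ($N = 227 - 498 = -271$)
$o = 1083$ ($o = \left(10 + 106\right) + 967 = 116 + 967 = 1083$)
$\sqrt{o + N} = \sqrt{1083 - 271} = \sqrt{812} = 2 \sqrt{203}$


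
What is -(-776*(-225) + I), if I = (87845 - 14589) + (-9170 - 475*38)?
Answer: -220636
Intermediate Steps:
I = 46036 (I = 73256 + (-9170 - 18050) = 73256 - 27220 = 46036)
-(-776*(-225) + I) = -(-776*(-225) + 46036) = -(174600 + 46036) = -1*220636 = -220636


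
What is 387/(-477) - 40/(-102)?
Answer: -1133/2703 ≈ -0.41916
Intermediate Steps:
387/(-477) - 40/(-102) = 387*(-1/477) - 40*(-1/102) = -43/53 + 20/51 = -1133/2703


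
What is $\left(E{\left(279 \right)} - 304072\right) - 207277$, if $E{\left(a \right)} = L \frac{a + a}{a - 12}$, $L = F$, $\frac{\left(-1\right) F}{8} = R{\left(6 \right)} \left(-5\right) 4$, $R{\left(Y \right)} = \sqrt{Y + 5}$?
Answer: $-511349 + \frac{29760 \sqrt{11}}{89} \approx -5.1024 \cdot 10^{5}$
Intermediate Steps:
$R{\left(Y \right)} = \sqrt{5 + Y}$
$F = 160 \sqrt{11}$ ($F = - 8 \sqrt{5 + 6} \left(-5\right) 4 = - 8 \sqrt{11} \left(-5\right) 4 = - 8 - 5 \sqrt{11} \cdot 4 = - 8 \left(- 20 \sqrt{11}\right) = 160 \sqrt{11} \approx 530.66$)
$L = 160 \sqrt{11} \approx 530.66$
$E{\left(a \right)} = \frac{320 a \sqrt{11}}{-12 + a}$ ($E{\left(a \right)} = 160 \sqrt{11} \frac{a + a}{a - 12} = 160 \sqrt{11} \frac{2 a}{-12 + a} = \frac{320 a \sqrt{11}}{-12 + a}$)
$\left(E{\left(279 \right)} - 304072\right) - 207277 = \left(320 \cdot 279 \sqrt{11} \frac{1}{-12 + 279} - 304072\right) - 207277 = \left(320 \cdot 279 \sqrt{11} \cdot \frac{1}{267} - 304072\right) - 207277 = \left(\frac{29760 \sqrt{11}}{89} - 304072\right) - 207277 = \left(-304072 + \frac{29760 \sqrt{11}}{89}\right) - 207277 = -511349 + \frac{29760 \sqrt{11}}{89}$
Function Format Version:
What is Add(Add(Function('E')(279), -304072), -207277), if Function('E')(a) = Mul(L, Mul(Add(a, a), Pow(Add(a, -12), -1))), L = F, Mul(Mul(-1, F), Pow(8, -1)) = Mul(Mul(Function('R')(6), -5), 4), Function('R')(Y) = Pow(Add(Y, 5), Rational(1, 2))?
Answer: Add(-511349, Mul(Rational(29760, 89), Pow(11, Rational(1, 2)))) ≈ -5.1024e+5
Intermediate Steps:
Function('R')(Y) = Pow(Add(5, Y), Rational(1, 2))
F = Mul(160, Pow(11, Rational(1, 2))) (F = Mul(-8, Mul(Mul(Pow(Add(5, 6), Rational(1, 2)), -5), 4)) = Mul(-8, Mul(Mul(Pow(11, Rational(1, 2)), -5), 4)) = Mul(-8, Mul(Mul(-5, Pow(11, Rational(1, 2))), 4)) = Mul(-8, Mul(-20, Pow(11, Rational(1, 2)))) = Mul(160, Pow(11, Rational(1, 2))) ≈ 530.66)
L = Mul(160, Pow(11, Rational(1, 2))) ≈ 530.66
Function('E')(a) = Mul(320, a, Pow(11, Rational(1, 2)), Pow(Add(-12, a), -1)) (Function('E')(a) = Mul(Mul(160, Pow(11, Rational(1, 2))), Mul(Add(a, a), Pow(Add(a, -12), -1))) = Mul(Mul(160, Pow(11, Rational(1, 2))), Mul(Mul(2, a), Pow(Add(-12, a), -1))) = Mul(Mul(160, Pow(11, Rational(1, 2))), Mul(2, a, Pow(Add(-12, a), -1))) = Mul(320, a, Pow(11, Rational(1, 2)), Pow(Add(-12, a), -1)))
Add(Add(Function('E')(279), -304072), -207277) = Add(Add(Mul(320, 279, Pow(11, Rational(1, 2)), Pow(Add(-12, 279), -1)), -304072), -207277) = Add(Add(Mul(320, 279, Pow(11, Rational(1, 2)), Pow(267, -1)), -304072), -207277) = Add(Add(Mul(320, 279, Pow(11, Rational(1, 2)), Rational(1, 267)), -304072), -207277) = Add(Add(Mul(Rational(29760, 89), Pow(11, Rational(1, 2))), -304072), -207277) = Add(Add(-304072, Mul(Rational(29760, 89), Pow(11, Rational(1, 2)))), -207277) = Add(-511349, Mul(Rational(29760, 89), Pow(11, Rational(1, 2))))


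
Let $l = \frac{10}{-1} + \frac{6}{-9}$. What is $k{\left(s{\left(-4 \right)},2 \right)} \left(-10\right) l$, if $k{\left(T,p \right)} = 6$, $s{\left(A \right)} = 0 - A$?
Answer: $640$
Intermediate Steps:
$l = - \frac{32}{3}$ ($l = 10 \left(-1\right) + 6 \left(- \frac{1}{9}\right) = -10 - \frac{2}{3} = - \frac{32}{3} \approx -10.667$)
$s{\left(A \right)} = - A$
$k{\left(s{\left(-4 \right)},2 \right)} \left(-10\right) l = 6 \left(-10\right) \left(- \frac{32}{3}\right) = \left(-60\right) \left(- \frac{32}{3}\right) = 640$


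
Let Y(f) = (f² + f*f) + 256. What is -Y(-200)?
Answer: -80256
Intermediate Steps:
Y(f) = 256 + 2*f² (Y(f) = (f² + f²) + 256 = 2*f² + 256 = 256 + 2*f²)
-Y(-200) = -(256 + 2*(-200)²) = -(256 + 2*40000) = -(256 + 80000) = -1*80256 = -80256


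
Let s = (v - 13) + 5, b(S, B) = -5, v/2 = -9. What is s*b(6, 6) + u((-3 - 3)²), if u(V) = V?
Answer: 166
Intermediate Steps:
v = -18 (v = 2*(-9) = -18)
s = -26 (s = (-18 - 13) + 5 = -31 + 5 = -26)
s*b(6, 6) + u((-3 - 3)²) = -26*(-5) + (-3 - 3)² = 130 + (-6)² = 130 + 36 = 166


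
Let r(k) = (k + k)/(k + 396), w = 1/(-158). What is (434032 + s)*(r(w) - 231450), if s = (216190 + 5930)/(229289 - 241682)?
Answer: -8654465936679570368/86154759 ≈ -1.0045e+11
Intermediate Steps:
s = -24680/1377 (s = 222120/(-12393) = 222120*(-1/12393) = -24680/1377 ≈ -17.923)
w = -1/158 ≈ -0.0063291
r(k) = 2*k/(396 + k) (r(k) = (2*k)/(396 + k) = 2*k/(396 + k))
(434032 + s)*(r(w) - 231450) = (434032 - 24680/1377)*(2*(-1/158)/(396 - 1/158) - 231450) = 597637384*(2*(-1/158)/(62567/158) - 231450)/1377 = 597637384*(2*(-1/158)*(158/62567) - 231450)/1377 = 597637384*(-2/62567 - 231450)/1377 = (597637384/1377)*(-14481132152/62567) = -8654465936679570368/86154759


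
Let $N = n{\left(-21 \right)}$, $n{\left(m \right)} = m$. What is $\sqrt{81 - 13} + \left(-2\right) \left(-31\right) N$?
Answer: $-1302 + 2 \sqrt{17} \approx -1293.8$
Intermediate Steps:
$N = -21$
$\sqrt{81 - 13} + \left(-2\right) \left(-31\right) N = \sqrt{81 - 13} + \left(-2\right) \left(-31\right) \left(-21\right) = \sqrt{68} + 62 \left(-21\right) = 2 \sqrt{17} - 1302 = -1302 + 2 \sqrt{17}$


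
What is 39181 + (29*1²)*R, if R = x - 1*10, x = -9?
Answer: 38630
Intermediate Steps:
R = -19 (R = -9 - 1*10 = -9 - 10 = -19)
39181 + (29*1²)*R = 39181 + (29*1²)*(-19) = 39181 + (29*1)*(-19) = 39181 + 29*(-19) = 39181 - 551 = 38630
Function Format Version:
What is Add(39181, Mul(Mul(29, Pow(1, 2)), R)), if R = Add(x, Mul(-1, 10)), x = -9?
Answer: 38630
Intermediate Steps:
R = -19 (R = Add(-9, Mul(-1, 10)) = Add(-9, -10) = -19)
Add(39181, Mul(Mul(29, Pow(1, 2)), R)) = Add(39181, Mul(Mul(29, Pow(1, 2)), -19)) = Add(39181, Mul(Mul(29, 1), -19)) = Add(39181, Mul(29, -19)) = Add(39181, -551) = 38630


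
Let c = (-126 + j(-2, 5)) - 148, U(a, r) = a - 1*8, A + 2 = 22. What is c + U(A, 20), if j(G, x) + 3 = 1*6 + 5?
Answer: -254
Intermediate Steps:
A = 20 (A = -2 + 22 = 20)
U(a, r) = -8 + a (U(a, r) = a - 8 = -8 + a)
j(G, x) = 8 (j(G, x) = -3 + (1*6 + 5) = -3 + (6 + 5) = -3 + 11 = 8)
c = -266 (c = (-126 + 8) - 148 = -118 - 148 = -266)
c + U(A, 20) = -266 + (-8 + 20) = -266 + 12 = -254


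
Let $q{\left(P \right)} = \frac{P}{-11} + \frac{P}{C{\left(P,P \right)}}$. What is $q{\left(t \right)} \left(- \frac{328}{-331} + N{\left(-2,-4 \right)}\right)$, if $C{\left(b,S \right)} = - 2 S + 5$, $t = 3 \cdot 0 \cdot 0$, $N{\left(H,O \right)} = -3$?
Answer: $0$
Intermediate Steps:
$t = 0$ ($t = 0 \cdot 0 = 0$)
$C{\left(b,S \right)} = 5 - 2 S$
$q{\left(P \right)} = - \frac{P}{11} + \frac{P}{5 - 2 P}$ ($q{\left(P \right)} = \frac{P}{-11} + \frac{P}{5 - 2 P} = P \left(- \frac{1}{11}\right) + \frac{P}{5 - 2 P} = - \frac{P}{11} + \frac{P}{5 - 2 P}$)
$q{\left(t \right)} \left(- \frac{328}{-331} + N{\left(-2,-4 \right)}\right) = \frac{2}{11} \cdot 0 \frac{1}{-5 + 2 \cdot 0} \left(-3 - 0\right) \left(- \frac{328}{-331} - 3\right) = \frac{2}{11} \cdot 0 \frac{1}{-5 + 0} \left(-3 + 0\right) \left(\left(-328\right) \left(- \frac{1}{331}\right) - 3\right) = \frac{2}{11} \cdot 0 \frac{1}{-5} \left(-3\right) \left(\frac{328}{331} - 3\right) = \frac{2}{11} \cdot 0 \left(- \frac{1}{5}\right) \left(-3\right) \left(- \frac{665}{331}\right) = 0 \left(- \frac{665}{331}\right) = 0$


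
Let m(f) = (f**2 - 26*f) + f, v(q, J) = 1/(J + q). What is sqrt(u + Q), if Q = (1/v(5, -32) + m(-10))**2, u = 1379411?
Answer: 6*sqrt(41215) ≈ 1218.1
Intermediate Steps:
m(f) = f**2 - 25*f
Q = 104329 (Q = (1/(1/(-32 + 5)) - 10*(-25 - 10))**2 = (1/(1/(-27)) - 10*(-35))**2 = (1/(-1/27) + 350)**2 = (-27 + 350)**2 = 323**2 = 104329)
sqrt(u + Q) = sqrt(1379411 + 104329) = sqrt(1483740) = 6*sqrt(41215)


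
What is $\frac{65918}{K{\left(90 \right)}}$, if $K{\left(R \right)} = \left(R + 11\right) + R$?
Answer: $\frac{65918}{191} \approx 345.12$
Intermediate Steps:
$K{\left(R \right)} = 11 + 2 R$ ($K{\left(R \right)} = \left(11 + R\right) + R = 11 + 2 R$)
$\frac{65918}{K{\left(90 \right)}} = \frac{65918}{11 + 2 \cdot 90} = \frac{65918}{11 + 180} = \frac{65918}{191}$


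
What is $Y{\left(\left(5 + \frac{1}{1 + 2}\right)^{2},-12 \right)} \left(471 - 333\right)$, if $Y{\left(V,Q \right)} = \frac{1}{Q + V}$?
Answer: $\frac{621}{74} \approx 8.3919$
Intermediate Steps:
$Y{\left(\left(5 + \frac{1}{1 + 2}\right)^{2},-12 \right)} \left(471 - 333\right) = \frac{471 - 333}{-12 + \left(5 + \frac{1}{1 + 2}\right)^{2}} = \frac{1}{-12 + \left(5 + \frac{1}{3}\right)^{2}} \cdot 138 = \frac{1}{-12 + \left(\frac{16}{3}\right)^{2}} \cdot 138 = \frac{1}{-12 + \frac{256}{9}} \cdot 138 = \frac{1}{\frac{148}{9}} \cdot 138 = \frac{9}{148} \cdot 138 = \frac{621}{74}$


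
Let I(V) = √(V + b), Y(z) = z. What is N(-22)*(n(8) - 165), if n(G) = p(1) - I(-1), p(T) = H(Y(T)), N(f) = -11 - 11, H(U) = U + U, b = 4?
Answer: 3586 + 22*√3 ≈ 3624.1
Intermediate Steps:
H(U) = 2*U
N(f) = -22
I(V) = √(4 + V) (I(V) = √(V + 4) = √(4 + V))
p(T) = 2*T
n(G) = 2 - √3 (n(G) = 2*1 - √(4 - 1) = 2 - √3)
N(-22)*(n(8) - 165) = -22*((2 - √3) - 165) = -22*(-163 - √3) = 3586 + 22*√3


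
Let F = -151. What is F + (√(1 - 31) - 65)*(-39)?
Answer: 2384 - 39*I*√30 ≈ 2384.0 - 213.61*I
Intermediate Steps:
F + (√(1 - 31) - 65)*(-39) = -151 + (√(1 - 31) - 65)*(-39) = -151 + (√(-30) - 65)*(-39) = -151 + (I*√30 - 65)*(-39) = -151 + (-65 + I*√30)*(-39) = -151 + (2535 - 39*I*√30) = 2384 - 39*I*√30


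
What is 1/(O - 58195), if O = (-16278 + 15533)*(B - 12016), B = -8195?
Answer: 1/14999000 ≈ 6.6671e-8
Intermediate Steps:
O = 15057195 (O = (-16278 + 15533)*(-8195 - 12016) = -745*(-20211) = 15057195)
1/(O - 58195) = 1/(15057195 - 58195) = 1/14999000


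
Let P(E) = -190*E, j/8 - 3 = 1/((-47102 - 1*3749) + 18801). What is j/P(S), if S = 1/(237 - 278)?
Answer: 7884218/1522375 ≈ 5.1789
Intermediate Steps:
j = 384596/16025 (j = 24 + 8/((-47102 - 1*3749) + 18801) = 24 + 8/((-47102 - 3749) + 18801) = 24 + 8/(-50851 + 18801) = 24 + 8/(-32050) = 24 + 8*(-1/32050) = 24 - 4/16025 = 384596/16025 ≈ 24.000)
S = -1/41 (S = 1/(-41) = -1/41 ≈ -0.024390)
j/P(S) = 384596/(16025*((-190*(-1/41)))) = 384596/(16025*(190/41)) = (384596/16025)*(41/190) = 7884218/1522375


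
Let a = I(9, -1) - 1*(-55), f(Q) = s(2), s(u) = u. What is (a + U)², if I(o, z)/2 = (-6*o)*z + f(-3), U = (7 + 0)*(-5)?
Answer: 17424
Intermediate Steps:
f(Q) = 2
U = -35 (U = 7*(-5) = -35)
I(o, z) = 4 - 12*o*z (I(o, z) = 2*((-6*o)*z + 2) = 2*(-6*o*z + 2) = 2*(2 - 6*o*z) = 4 - 12*o*z)
a = 167 (a = (4 - 12*9*(-1)) - 1*(-55) = (4 + 108) + 55 = 112 + 55 = 167)
(a + U)² = (167 - 35)² = 132² = 17424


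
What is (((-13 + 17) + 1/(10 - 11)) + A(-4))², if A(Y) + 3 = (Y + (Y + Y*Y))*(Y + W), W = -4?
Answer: 4096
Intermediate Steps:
A(Y) = -3 + (-4 + Y)*(Y² + 2*Y) (A(Y) = -3 + (Y + (Y + Y*Y))*(Y - 4) = -3 + (Y + (Y + Y²))*(-4 + Y) = -3 + (Y² + 2*Y)*(-4 + Y) = -3 + (-4 + Y)*(Y² + 2*Y))
(((-13 + 17) + 1/(10 - 11)) + A(-4))² = (((-13 + 17) + 1/(10 - 11)) + (-3 + (-4)³ - 8*(-4) - 2*(-4)²))² = ((4 + 1/(-1)) + (-3 - 64 + 32 - 2*16))² = ((4 - 1) + (-3 - 64 + 32 - 32))² = (3 - 67)² = (-64)² = 4096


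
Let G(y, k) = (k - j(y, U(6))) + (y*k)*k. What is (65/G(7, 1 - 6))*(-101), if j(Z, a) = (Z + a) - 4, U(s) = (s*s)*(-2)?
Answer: -6565/239 ≈ -27.469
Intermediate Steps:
U(s) = -2*s² (U(s) = s²*(-2) = -2*s²)
j(Z, a) = -4 + Z + a
G(y, k) = 76 + k - y + y*k² (G(y, k) = (k - (-4 + y - 2*6²)) + (y*k)*k = (k - (-4 + y - 2*36)) + (k*y)*k = (k - (-4 + y - 72)) + y*k² = (k - (-76 + y)) + y*k² = (k + (76 - y)) + y*k² = (76 + k - y) + y*k² = 76 + k - y + y*k²)
(65/G(7, 1 - 6))*(-101) = (65/(76 + (1 - 6) - 1*7 + 7*(1 - 6)²))*(-101) = (65/(76 - 5 - 7 + 7*(-5)²))*(-101) = (65/(76 - 5 - 7 + 7*25))*(-101) = (65/(76 - 5 - 7 + 175))*(-101) = (65/239)*(-101) = -6565/239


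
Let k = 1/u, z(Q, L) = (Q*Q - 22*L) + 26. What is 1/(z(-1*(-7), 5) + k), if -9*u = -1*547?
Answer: -547/19136 ≈ -0.028585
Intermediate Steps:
u = 547/9 (u = -(-1)*547/9 = -⅑*(-547) = 547/9 ≈ 60.778)
z(Q, L) = 26 + Q² - 22*L (z(Q, L) = (Q² - 22*L) + 26 = 26 + Q² - 22*L)
k = 9/547 (k = 1/(547/9) = 9/547 ≈ 0.016453)
1/(z(-1*(-7), 5) + k) = 1/((26 + (-1*(-7))² - 22*5) + 9/547) = 1/((26 + 7² - 110) + 9/547) = 1/((26 + 49 - 110) + 9/547) = 1/(-35 + 9/547) = 1/(-19136/547) = -547/19136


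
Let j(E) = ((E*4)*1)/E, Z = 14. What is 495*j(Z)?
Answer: 1980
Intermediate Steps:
j(E) = 4 (j(E) = ((4*E)*1)/E = (4*E)/E = 4)
495*j(Z) = 495*4 = 1980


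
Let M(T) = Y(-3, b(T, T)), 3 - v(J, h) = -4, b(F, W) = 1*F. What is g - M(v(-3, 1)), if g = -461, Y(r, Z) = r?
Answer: -458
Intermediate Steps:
b(F, W) = F
v(J, h) = 7 (v(J, h) = 3 - 1*(-4) = 3 + 4 = 7)
M(T) = -3
g - M(v(-3, 1)) = -461 - 1*(-3) = -461 + 3 = -458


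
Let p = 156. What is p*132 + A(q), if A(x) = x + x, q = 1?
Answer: 20594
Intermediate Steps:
A(x) = 2*x
p*132 + A(q) = 156*132 + 2*1 = 20592 + 2 = 20594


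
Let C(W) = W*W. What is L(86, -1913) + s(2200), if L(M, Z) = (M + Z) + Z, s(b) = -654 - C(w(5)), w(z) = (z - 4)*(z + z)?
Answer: -4494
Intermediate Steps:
w(z) = 2*z*(-4 + z) (w(z) = (-4 + z)*(2*z) = 2*z*(-4 + z))
C(W) = W²
s(b) = -754 (s(b) = -654 - (2*5*(-4 + 5))² = -654 - (2*5*1)² = -654 - 1*10² = -654 - 1*100 = -654 - 100 = -754)
L(M, Z) = M + 2*Z
L(86, -1913) + s(2200) = (86 + 2*(-1913)) - 754 = (86 - 3826) - 754 = -3740 - 754 = -4494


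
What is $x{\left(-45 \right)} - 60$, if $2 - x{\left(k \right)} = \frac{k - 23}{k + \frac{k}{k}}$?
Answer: $- \frac{655}{11} \approx -59.545$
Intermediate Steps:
$x{\left(k \right)} = 2 - \frac{-23 + k}{1 + k}$ ($x{\left(k \right)} = 2 - \frac{k - 23}{k + \frac{k}{k}} = 2 - \frac{-23 + k}{k + 1} = 2 - \frac{-23 + k}{1 + k}$)
$x{\left(-45 \right)} - 60 = \frac{25 - 45}{1 - 45} - 60 = \frac{1}{-44} \left(-20\right) - 60 = \left(- \frac{1}{44}\right) \left(-20\right) - 60 = \frac{5}{11} - 60 = - \frac{655}{11}$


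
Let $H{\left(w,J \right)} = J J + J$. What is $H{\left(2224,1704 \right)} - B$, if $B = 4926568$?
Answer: $-2021248$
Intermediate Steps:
$H{\left(w,J \right)} = J + J^{2}$ ($H{\left(w,J \right)} = J^{2} + J = J + J^{2}$)
$H{\left(2224,1704 \right)} - B = 1704 \left(1 + 1704\right) - 4926568 = 1704 \cdot 1705 - 4926568 = 2905320 - 4926568 = -2021248$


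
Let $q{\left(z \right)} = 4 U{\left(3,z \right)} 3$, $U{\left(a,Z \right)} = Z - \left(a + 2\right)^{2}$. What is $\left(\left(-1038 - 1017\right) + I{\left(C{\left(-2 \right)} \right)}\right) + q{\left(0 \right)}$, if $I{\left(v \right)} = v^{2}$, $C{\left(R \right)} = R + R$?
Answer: $-2339$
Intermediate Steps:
$C{\left(R \right)} = 2 R$
$U{\left(a,Z \right)} = Z - \left(2 + a\right)^{2}$
$q{\left(z \right)} = -300 + 12 z$ ($q{\left(z \right)} = 4 \left(z - \left(2 + 3\right)^{2}\right) 3 = 4 \left(z - 5^{2}\right) 3 = 4 \left(z - 25\right) 3 = 4 \left(-25 + z\right) 3 = \left(-100 + 4 z\right) 3 = -300 + 12 z$)
$\left(\left(-1038 - 1017\right) + I{\left(C{\left(-2 \right)} \right)}\right) + q{\left(0 \right)} = \left(\left(-1038 - 1017\right) + \left(2 \left(-2\right)\right)^{2}\right) + \left(-300 + 12 \cdot 0\right) = \left(\left(-1038 - 1017\right) + \left(-4\right)^{2}\right) + \left(-300 + 0\right) = \left(-2055 + 16\right) - 300 = -2039 - 300 = -2339$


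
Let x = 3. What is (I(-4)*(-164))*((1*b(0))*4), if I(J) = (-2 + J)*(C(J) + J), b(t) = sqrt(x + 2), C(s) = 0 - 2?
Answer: -23616*sqrt(5) ≈ -52807.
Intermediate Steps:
C(s) = -2
b(t) = sqrt(5) (b(t) = sqrt(3 + 2) = sqrt(5))
I(J) = (-2 + J)**2 (I(J) = (-2 + J)*(-2 + J) = (-2 + J)**2)
(I(-4)*(-164))*((1*b(0))*4) = ((4 + (-4)**2 - 4*(-4))*(-164))*((1*sqrt(5))*4) = ((4 + 16 + 16)*(-164))*(sqrt(5)*4) = (36*(-164))*(4*sqrt(5)) = -23616*sqrt(5)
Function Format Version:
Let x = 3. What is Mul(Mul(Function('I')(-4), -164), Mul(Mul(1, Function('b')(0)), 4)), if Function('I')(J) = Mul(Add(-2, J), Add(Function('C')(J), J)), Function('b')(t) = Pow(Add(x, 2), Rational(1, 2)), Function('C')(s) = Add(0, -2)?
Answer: Mul(-23616, Pow(5, Rational(1, 2))) ≈ -52807.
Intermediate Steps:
Function('C')(s) = -2
Function('b')(t) = Pow(5, Rational(1, 2)) (Function('b')(t) = Pow(Add(3, 2), Rational(1, 2)) = Pow(5, Rational(1, 2)))
Function('I')(J) = Pow(Add(-2, J), 2) (Function('I')(J) = Mul(Add(-2, J), Add(-2, J)) = Pow(Add(-2, J), 2))
Mul(Mul(Function('I')(-4), -164), Mul(Mul(1, Function('b')(0)), 4)) = Mul(Mul(Add(4, Pow(-4, 2), Mul(-4, -4)), -164), Mul(Mul(1, Pow(5, Rational(1, 2))), 4)) = Mul(Mul(Add(4, 16, 16), -164), Mul(Pow(5, Rational(1, 2)), 4)) = Mul(Mul(36, -164), Mul(4, Pow(5, Rational(1, 2)))) = Mul(-5904, Mul(4, Pow(5, Rational(1, 2)))) = Mul(-23616, Pow(5, Rational(1, 2)))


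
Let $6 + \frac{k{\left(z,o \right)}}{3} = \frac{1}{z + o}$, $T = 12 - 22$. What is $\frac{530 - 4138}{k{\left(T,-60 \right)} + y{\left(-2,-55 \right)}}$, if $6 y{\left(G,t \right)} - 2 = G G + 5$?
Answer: $\frac{189420}{851} \approx 222.59$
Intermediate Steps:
$T = -10$ ($T = 12 - 22 = -10$)
$y{\left(G,t \right)} = \frac{7}{6} + \frac{G^{2}}{6}$ ($y{\left(G,t \right)} = \frac{1}{3} + \frac{G G + 5}{6} = \frac{1}{3} + \frac{G^{2} + 5}{6} = \frac{1}{3} + \frac{5 + G^{2}}{6} = \frac{1}{3} + \left(\frac{5}{6} + \frac{G^{2}}{6}\right) = \frac{7}{6} + \frac{G^{2}}{6}$)
$k{\left(z,o \right)} = -18 + \frac{3}{o + z}$ ($k{\left(z,o \right)} = -18 + \frac{3}{z + o} = -18 + \frac{3}{o + z}$)
$\frac{530 - 4138}{k{\left(T,-60 \right)} + y{\left(-2,-55 \right)}} = \frac{530 - 4138}{\frac{3 \left(1 - -360 - -60\right)}{-60 - 10} + \left(\frac{7}{6} + \frac{\left(-2\right)^{2}}{6}\right)} = - \frac{3608}{\frac{3 \left(1 + 360 + 60\right)}{-70} + \left(\frac{7}{6} + \frac{1}{6} \cdot 4\right)} = - \frac{3608}{3 \left(- \frac{1}{70}\right) 421 + \left(\frac{7}{6} + \frac{2}{3}\right)} = - \frac{3608}{- \frac{1263}{70} + \frac{11}{6}} = - \frac{3608}{- \frac{1702}{105}} = \left(-3608\right) \left(- \frac{105}{1702}\right) = \frac{189420}{851}$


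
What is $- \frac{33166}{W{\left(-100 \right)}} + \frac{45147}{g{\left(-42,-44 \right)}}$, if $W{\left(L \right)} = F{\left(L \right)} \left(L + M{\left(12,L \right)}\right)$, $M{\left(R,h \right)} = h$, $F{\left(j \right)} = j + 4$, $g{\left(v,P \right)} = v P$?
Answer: $\frac{16781909}{739200} \approx 22.703$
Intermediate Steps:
$g{\left(v,P \right)} = P v$
$F{\left(j \right)} = 4 + j$
$W{\left(L \right)} = 2 L \left(4 + L\right)$ ($W{\left(L \right)} = \left(4 + L\right) \left(L + L\right) = \left(4 + L\right) 2 L = 2 L \left(4 + L\right)$)
$- \frac{33166}{W{\left(-100 \right)}} + \frac{45147}{g{\left(-42,-44 \right)}} = - \frac{33166}{2 \left(-100\right) \left(4 - 100\right)} + \frac{45147}{\left(-44\right) \left(-42\right)} = - \frac{33166}{2 \left(-100\right) \left(-96\right)} + \frac{45147}{1848} = - \frac{33166}{19200} + 45147 \cdot \frac{1}{1848} = \left(-33166\right) \frac{1}{19200} + \frac{15049}{616} = - \frac{16583}{9600} + \frac{15049}{616} = \frac{16781909}{739200}$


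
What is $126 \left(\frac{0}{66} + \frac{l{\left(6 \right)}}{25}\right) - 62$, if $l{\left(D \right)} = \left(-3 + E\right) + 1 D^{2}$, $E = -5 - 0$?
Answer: $\frac{1978}{25} \approx 79.12$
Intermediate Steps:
$E = -5$ ($E = -5 + 0 = -5$)
$l{\left(D \right)} = -8 + D^{2}$ ($l{\left(D \right)} = \left(-3 - 5\right) + 1 D^{2} = -8 + D^{2}$)
$126 \left(\frac{0}{66} + \frac{l{\left(6 \right)}}{25}\right) - 62 = 126 \left(\frac{0}{66} + \frac{-8 + 6^{2}}{25}\right) - 62 = 126 \left(0 \cdot \frac{1}{66} + \left(-8 + 36\right) \frac{1}{25}\right) - 62 = 126 \left(0 + 28 \cdot \frac{1}{25}\right) - 62 = 126 \left(0 + \frac{28}{25}\right) - 62 = 126 \cdot \frac{28}{25} - 62 = \frac{3528}{25} - 62 = \frac{1978}{25}$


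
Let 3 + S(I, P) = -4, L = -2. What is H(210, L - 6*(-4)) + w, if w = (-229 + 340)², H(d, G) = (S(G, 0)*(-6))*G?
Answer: 13245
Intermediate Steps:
S(I, P) = -7 (S(I, P) = -3 - 4 = -7)
H(d, G) = 42*G (H(d, G) = (-7*(-6))*G = 42*G)
w = 12321 (w = 111² = 12321)
H(210, L - 6*(-4)) + w = 42*(-2 - 6*(-4)) + 12321 = 42*(-2 + 24) + 12321 = 42*22 + 12321 = 924 + 12321 = 13245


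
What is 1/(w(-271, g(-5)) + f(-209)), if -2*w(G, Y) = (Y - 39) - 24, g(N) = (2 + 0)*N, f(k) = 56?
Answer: 2/185 ≈ 0.010811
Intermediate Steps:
g(N) = 2*N
w(G, Y) = 63/2 - Y/2 (w(G, Y) = -((Y - 39) - 24)/2 = -((-39 + Y) - 24)/2 = -(-63 + Y)/2 = 63/2 - Y/2)
1/(w(-271, g(-5)) + f(-209)) = 1/((63/2 - (-5)) + 56) = 1/((63/2 - ½*(-10)) + 56) = 1/((63/2 + 5) + 56) = 1/(73/2 + 56) = 1/(185/2) = 2/185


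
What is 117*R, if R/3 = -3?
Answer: -1053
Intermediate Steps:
R = -9 (R = 3*(-3) = -9)
117*R = 117*(-9) = -1053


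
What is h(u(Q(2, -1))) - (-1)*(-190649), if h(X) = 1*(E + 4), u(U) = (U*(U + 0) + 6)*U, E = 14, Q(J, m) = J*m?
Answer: -190631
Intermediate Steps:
u(U) = U*(6 + U**2) (u(U) = (U*U + 6)*U = (U**2 + 6)*U = (6 + U**2)*U = U*(6 + U**2))
h(X) = 18 (h(X) = 1*(14 + 4) = 1*18 = 18)
h(u(Q(2, -1))) - (-1)*(-190649) = 18 - (-1)*(-190649) = 18 - 1*190649 = 18 - 190649 = -190631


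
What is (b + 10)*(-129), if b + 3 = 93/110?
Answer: -111327/110 ≈ -1012.1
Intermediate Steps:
b = -237/110 (b = -3 + 93/110 = -237/110 ≈ -2.1545)
(b + 10)*(-129) = (-237/110 + 10)*(-129) = (863/110)*(-129) = -111327/110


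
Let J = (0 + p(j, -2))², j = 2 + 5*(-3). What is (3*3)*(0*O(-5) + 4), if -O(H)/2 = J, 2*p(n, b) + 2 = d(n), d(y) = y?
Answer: 36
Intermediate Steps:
j = -13 (j = 2 - 15 = -13)
p(n, b) = -1 + n/2
J = 225/4 (J = (0 + (-1 + (½)*(-13)))² = (0 + (-1 - 13/2))² = (0 - 15/2)² = (-15/2)² = 225/4 ≈ 56.250)
O(H) = -225/2 (O(H) = -2*225/4 = -225/2)
(3*3)*(0*O(-5) + 4) = (3*3)*(0*(-225/2) + 4) = 9*(0 + 4) = 9*4 = 36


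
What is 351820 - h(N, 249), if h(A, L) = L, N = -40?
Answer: 351571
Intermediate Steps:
351820 - h(N, 249) = 351820 - 1*249 = 351820 - 249 = 351571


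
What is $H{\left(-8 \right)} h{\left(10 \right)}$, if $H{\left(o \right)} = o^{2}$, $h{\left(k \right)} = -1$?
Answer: $-64$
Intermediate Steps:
$H{\left(-8 \right)} h{\left(10 \right)} = \left(-8\right)^{2} \left(-1\right) = 64 \left(-1\right) = -64$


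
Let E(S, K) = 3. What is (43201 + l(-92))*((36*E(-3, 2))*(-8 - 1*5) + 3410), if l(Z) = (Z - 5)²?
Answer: 105535660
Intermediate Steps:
l(Z) = (-5 + Z)²
(43201 + l(-92))*((36*E(-3, 2))*(-8 - 1*5) + 3410) = (43201 + (-5 - 92)²)*((36*3)*(-8 - 1*5) + 3410) = (43201 + (-97)²)*(108*(-8 - 5) + 3410) = (43201 + 9409)*(108*(-13) + 3410) = 52610*(-1404 + 3410) = 52610*2006 = 105535660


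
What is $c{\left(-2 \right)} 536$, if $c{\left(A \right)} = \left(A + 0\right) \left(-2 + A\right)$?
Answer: $4288$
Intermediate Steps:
$c{\left(A \right)} = A \left(-2 + A\right)$
$c{\left(-2 \right)} 536 = - 2 \left(-2 - 2\right) 536 = \left(-2\right) \left(-4\right) 536 = 8 \cdot 536 = 4288$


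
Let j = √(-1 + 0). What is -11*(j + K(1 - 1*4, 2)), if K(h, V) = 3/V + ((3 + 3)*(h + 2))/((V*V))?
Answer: -11*I ≈ -11.0*I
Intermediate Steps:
j = I (j = √(-1) = I ≈ 1.0*I)
K(h, V) = 3/V + (12 + 6*h)/V² (K(h, V) = 3/V + (6*(2 + h))/(V²) = 3/V + (12 + 6*h)/V²)
-11*(j + K(1 - 1*4, 2)) = -11*(I + 3*(4 + 2 + 2*(1 - 1*4))/2²) = -11*(I + 3*(¼)*(4 + 2 + 2*(1 - 4))) = -11*(I + 3*(¼)*(4 + 2 + 2*(-3))) = -11*(I + 3*(¼)*(4 + 2 - 6)) = -11*(I + 3*(¼)*0) = -11*(I + 0) = -11*I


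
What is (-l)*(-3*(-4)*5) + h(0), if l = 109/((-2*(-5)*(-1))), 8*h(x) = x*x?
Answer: 654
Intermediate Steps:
h(x) = x²/8 (h(x) = (x*x)/8 = x²/8)
l = -109/10 (l = 109/((10*(-1))) = 109/(-10) = 109*(-⅒) = -109/10 ≈ -10.900)
(-l)*(-3*(-4)*5) + h(0) = (-1*(-109/10))*(-3*(-4)*5) + (⅛)*0² = 109*(12*5)/10 + (⅛)*0 = (109/10)*60 + 0 = 654 + 0 = 654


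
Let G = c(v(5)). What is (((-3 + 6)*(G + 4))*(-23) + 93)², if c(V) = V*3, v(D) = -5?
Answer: 725904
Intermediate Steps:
c(V) = 3*V
G = -15 (G = 3*(-5) = -15)
(((-3 + 6)*(G + 4))*(-23) + 93)² = (((-3 + 6)*(-15 + 4))*(-23) + 93)² = ((3*(-11))*(-23) + 93)² = (-33*(-23) + 93)² = (759 + 93)² = 852² = 725904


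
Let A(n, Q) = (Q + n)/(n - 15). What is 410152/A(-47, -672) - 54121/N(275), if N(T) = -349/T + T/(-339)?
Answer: 8559345104639/139439984 ≈ 61384.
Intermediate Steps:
N(T) = -349/T - T/339 (N(T) = -349/T + T*(-1/339) = -349/T - T/339)
A(n, Q) = (Q + n)/(-15 + n)
410152/A(-47, -672) - 54121/N(275) = 410152/(((-672 - 47)/(-15 - 47))) - 54121/(-349/275 - 1/339*275) = 410152/((-719/(-62))) - 54121/(-349*1/275 - 275/339) = 410152/((-1/62*(-719))) - 54121/(-349/275 - 275/339) = 410152/(719/62) - 54121/(-193936/93225) = 410152*(62/719) - 54121*(-93225/193936) = 25429424/719 + 5045430225/193936 = 8559345104639/139439984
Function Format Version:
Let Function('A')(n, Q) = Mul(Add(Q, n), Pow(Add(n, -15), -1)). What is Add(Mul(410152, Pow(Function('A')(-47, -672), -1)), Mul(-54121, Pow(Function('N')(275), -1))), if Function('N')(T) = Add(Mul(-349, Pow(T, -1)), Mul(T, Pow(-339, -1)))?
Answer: Rational(8559345104639, 139439984) ≈ 61384.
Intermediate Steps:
Function('N')(T) = Add(Mul(-349, Pow(T, -1)), Mul(Rational(-1, 339), T)) (Function('N')(T) = Add(Mul(-349, Pow(T, -1)), Mul(T, Rational(-1, 339))) = Add(Mul(-349, Pow(T, -1)), Mul(Rational(-1, 339), T)))
Function('A')(n, Q) = Mul(Pow(Add(-15, n), -1), Add(Q, n)) (Function('A')(n, Q) = Mul(Add(Q, n), Pow(Add(-15, n), -1)) = Mul(Pow(Add(-15, n), -1), Add(Q, n)))
Add(Mul(410152, Pow(Function('A')(-47, -672), -1)), Mul(-54121, Pow(Function('N')(275), -1))) = Add(Mul(410152, Pow(Mul(Pow(Add(-15, -47), -1), Add(-672, -47)), -1)), Mul(-54121, Pow(Add(Mul(-349, Pow(275, -1)), Mul(Rational(-1, 339), 275)), -1))) = Add(Mul(410152, Pow(Mul(Pow(-62, -1), -719), -1)), Mul(-54121, Pow(Add(Mul(-349, Rational(1, 275)), Rational(-275, 339)), -1))) = Add(Mul(410152, Pow(Mul(Rational(-1, 62), -719), -1)), Mul(-54121, Pow(Add(Rational(-349, 275), Rational(-275, 339)), -1))) = Add(Mul(410152, Pow(Rational(719, 62), -1)), Mul(-54121, Pow(Rational(-193936, 93225), -1))) = Add(Mul(410152, Rational(62, 719)), Mul(-54121, Rational(-93225, 193936))) = Add(Rational(25429424, 719), Rational(5045430225, 193936)) = Rational(8559345104639, 139439984)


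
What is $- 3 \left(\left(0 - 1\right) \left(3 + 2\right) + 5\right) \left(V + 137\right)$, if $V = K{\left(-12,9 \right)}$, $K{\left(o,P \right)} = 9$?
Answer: $0$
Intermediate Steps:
$V = 9$
$- 3 \left(\left(0 - 1\right) \left(3 + 2\right) + 5\right) \left(V + 137\right) = - 3 \left(\left(0 - 1\right) \left(3 + 2\right) + 5\right) \left(9 + 137\right) = - 3 \left(\left(-1\right) 5 + 5\right) 146 = - 3 \left(-5 + 5\right) 146 = \left(-3\right) 0 \cdot 146 = 0 \cdot 146 = 0$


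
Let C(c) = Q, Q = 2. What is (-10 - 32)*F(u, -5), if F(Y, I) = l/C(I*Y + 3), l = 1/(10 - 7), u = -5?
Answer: -7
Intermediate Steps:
C(c) = 2
l = ⅓ (l = 1/3 = ⅓ ≈ 0.33333)
F(Y, I) = ⅙ (F(Y, I) = (⅓)/2 = (⅓)*(½) = ⅙)
(-10 - 32)*F(u, -5) = (-10 - 32)*(⅙) = -42*⅙ = -7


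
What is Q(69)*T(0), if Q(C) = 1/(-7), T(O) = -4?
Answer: 4/7 ≈ 0.57143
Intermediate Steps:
Q(C) = -⅐
Q(69)*T(0) = -⅐*(-4) = 4/7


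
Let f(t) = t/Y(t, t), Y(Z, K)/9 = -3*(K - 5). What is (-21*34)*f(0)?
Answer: 0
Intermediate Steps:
Y(Z, K) = 135 - 27*K (Y(Z, K) = 9*(-3*(K - 5)) = 9*(-3*(-5 + K)) = 9*(15 - 3*K) = 135 - 27*K)
f(t) = t/(135 - 27*t)
(-21*34)*f(0) = (-21*34)*(-1*0/(-135 + 27*0)) = -(-714)*0/(-135 + 0) = -(-714)*0/(-135) = -(-714)*0*(-1)/135 = -714*0 = 0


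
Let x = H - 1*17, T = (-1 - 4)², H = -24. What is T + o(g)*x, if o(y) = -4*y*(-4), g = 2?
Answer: -1287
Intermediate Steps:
o(y) = 16*y
T = 25 (T = (-5)² = 25)
x = -41 (x = -24 - 1*17 = -24 - 17 = -41)
T + o(g)*x = 25 + (16*2)*(-41) = 25 + 32*(-41) = 25 - 1312 = -1287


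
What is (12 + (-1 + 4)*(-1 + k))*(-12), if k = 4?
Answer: -252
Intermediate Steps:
(12 + (-1 + 4)*(-1 + k))*(-12) = (12 + (-1 + 4)*(-1 + 4))*(-12) = (12 + 3*3)*(-12) = (12 + 9)*(-12) = 21*(-12) = -252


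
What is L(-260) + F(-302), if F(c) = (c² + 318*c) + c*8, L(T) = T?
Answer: -7508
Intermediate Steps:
F(c) = c² + 326*c (F(c) = (c² + 318*c) + 8*c = c² + 326*c)
L(-260) + F(-302) = -260 - 302*(326 - 302) = -260 - 302*24 = -260 - 7248 = -7508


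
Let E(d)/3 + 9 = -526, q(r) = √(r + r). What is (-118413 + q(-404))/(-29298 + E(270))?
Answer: 39471/10301 - 2*I*√202/30903 ≈ 3.8318 - 0.00091982*I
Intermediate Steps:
q(r) = √2*√r (q(r) = √(2*r) = √2*√r)
E(d) = -1605 (E(d) = -27 + 3*(-526) = -27 - 1578 = -1605)
(-118413 + q(-404))/(-29298 + E(270)) = (-118413 + √2*√(-404))/(-29298 - 1605) = (-118413 + √2*(2*I*√101))/(-30903) = (-118413 + 2*I*√202)*(-1/30903) = 39471/10301 - 2*I*√202/30903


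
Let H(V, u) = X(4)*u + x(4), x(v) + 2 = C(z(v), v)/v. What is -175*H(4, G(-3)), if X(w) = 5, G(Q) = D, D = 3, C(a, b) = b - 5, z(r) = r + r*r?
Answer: -8925/4 ≈ -2231.3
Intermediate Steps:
z(r) = r + r²
C(a, b) = -5 + b
G(Q) = 3
x(v) = -2 + (-5 + v)/v
H(V, u) = -9/4 + 5*u (H(V, u) = 5*u + (-5 - 1*4)/4 = 5*u + (-5 - 4)/4 = 5*u + (¼)*(-9) = 5*u - 9/4 = -9/4 + 5*u)
-175*H(4, G(-3)) = -175*(-9/4 + 5*3) = -175*(-9/4 + 15) = -175*51/4 = -8925/4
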